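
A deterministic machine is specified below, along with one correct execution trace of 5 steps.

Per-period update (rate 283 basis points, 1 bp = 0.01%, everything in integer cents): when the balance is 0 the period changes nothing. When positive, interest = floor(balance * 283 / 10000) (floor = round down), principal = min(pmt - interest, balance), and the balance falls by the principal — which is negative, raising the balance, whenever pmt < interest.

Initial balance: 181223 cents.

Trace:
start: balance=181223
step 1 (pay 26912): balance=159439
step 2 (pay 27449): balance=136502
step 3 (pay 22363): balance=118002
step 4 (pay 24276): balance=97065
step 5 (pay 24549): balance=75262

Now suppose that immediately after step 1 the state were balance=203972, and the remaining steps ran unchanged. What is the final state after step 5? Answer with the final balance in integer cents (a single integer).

state after step 1 := balance=203972
step 2 (pay 27449): balance=182295
step 3 (pay 22363): balance=165090
step 4 (pay 24276): balance=145486
step 5 (pay 24549): balance=125054

125054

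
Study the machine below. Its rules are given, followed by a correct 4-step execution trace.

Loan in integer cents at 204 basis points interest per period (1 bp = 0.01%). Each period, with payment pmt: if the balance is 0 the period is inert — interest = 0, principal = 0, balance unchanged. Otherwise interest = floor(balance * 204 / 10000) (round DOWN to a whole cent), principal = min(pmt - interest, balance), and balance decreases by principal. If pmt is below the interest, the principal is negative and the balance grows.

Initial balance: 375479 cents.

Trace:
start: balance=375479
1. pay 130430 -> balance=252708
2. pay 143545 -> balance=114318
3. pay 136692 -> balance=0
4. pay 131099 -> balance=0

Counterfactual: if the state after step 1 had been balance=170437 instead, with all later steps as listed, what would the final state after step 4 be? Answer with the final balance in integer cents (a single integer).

state after step 1 := balance=170437
2. pay 143545 -> balance=30368
3. pay 136692 -> balance=0
4. pay 131099 -> balance=0

0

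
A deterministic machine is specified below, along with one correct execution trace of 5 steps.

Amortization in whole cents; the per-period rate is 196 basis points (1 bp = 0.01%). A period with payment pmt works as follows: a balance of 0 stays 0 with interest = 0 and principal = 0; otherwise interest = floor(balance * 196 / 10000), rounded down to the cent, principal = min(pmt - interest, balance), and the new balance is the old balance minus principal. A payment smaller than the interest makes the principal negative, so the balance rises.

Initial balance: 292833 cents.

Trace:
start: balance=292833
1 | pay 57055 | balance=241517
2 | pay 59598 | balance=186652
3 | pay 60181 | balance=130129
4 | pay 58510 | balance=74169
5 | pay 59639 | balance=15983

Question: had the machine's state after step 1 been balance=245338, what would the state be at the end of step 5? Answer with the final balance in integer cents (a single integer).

state after step 1 := balance=245338
2 | pay 59598 | balance=190548
3 | pay 60181 | balance=134101
4 | pay 58510 | balance=78219
5 | pay 59639 | balance=20113

20113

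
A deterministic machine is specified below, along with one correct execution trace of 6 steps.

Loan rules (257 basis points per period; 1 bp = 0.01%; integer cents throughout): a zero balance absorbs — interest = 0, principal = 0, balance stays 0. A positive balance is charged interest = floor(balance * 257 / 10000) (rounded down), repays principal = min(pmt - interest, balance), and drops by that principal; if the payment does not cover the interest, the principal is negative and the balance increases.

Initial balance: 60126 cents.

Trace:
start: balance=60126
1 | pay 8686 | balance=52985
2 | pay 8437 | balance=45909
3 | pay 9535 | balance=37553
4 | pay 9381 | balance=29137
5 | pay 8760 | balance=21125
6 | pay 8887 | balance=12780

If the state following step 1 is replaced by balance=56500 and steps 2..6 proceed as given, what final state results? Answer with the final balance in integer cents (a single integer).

16772

state after step 1 := balance=56500
2 | pay 8437 | balance=49515
3 | pay 9535 | balance=41252
4 | pay 9381 | balance=32931
5 | pay 8760 | balance=25017
6 | pay 8887 | balance=16772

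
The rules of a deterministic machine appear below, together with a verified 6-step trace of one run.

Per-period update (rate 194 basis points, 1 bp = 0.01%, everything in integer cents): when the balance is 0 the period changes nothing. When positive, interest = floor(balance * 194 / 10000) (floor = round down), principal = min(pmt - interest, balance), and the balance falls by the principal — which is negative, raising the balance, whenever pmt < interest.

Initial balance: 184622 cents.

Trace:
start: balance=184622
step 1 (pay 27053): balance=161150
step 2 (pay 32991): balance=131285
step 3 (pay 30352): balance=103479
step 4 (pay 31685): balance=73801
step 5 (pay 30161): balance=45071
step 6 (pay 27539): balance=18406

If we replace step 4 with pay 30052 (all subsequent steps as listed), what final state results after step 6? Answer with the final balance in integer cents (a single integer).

20103

(re-executing from step 4 with the substitution; state before step 4: balance=103479)
step 4 (pay 30052): balance=75434
step 5 (pay 30161): balance=46736
step 6 (pay 27539): balance=20103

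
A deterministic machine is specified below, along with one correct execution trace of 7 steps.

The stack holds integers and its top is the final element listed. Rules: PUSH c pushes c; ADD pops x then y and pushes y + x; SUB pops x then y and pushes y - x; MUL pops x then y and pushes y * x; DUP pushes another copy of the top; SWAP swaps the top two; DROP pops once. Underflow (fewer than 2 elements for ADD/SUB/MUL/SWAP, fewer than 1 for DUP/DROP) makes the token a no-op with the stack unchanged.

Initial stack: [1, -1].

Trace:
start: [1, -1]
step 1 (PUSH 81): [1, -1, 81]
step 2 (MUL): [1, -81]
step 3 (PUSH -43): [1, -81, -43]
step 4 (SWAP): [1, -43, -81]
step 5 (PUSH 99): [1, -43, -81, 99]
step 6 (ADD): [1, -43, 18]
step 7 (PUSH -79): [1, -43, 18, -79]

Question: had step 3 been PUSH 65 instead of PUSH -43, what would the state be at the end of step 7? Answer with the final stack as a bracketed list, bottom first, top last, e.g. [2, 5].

[1, 65, 18, -79]

(re-executing from step 3 with the substitution; state before step 3: [1, -81])
step 3 (PUSH 65): [1, -81, 65]
step 4 (SWAP): [1, 65, -81]
step 5 (PUSH 99): [1, 65, -81, 99]
step 6 (ADD): [1, 65, 18]
step 7 (PUSH -79): [1, 65, 18, -79]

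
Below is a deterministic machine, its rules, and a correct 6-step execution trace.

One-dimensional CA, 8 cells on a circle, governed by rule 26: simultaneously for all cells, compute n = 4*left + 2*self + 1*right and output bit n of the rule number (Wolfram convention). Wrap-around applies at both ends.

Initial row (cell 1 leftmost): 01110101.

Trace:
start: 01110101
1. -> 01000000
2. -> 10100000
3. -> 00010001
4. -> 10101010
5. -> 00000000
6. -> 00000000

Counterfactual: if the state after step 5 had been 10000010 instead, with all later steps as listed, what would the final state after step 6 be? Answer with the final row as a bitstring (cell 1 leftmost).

01000100

state after step 5 := 10000010
6. -> 01000100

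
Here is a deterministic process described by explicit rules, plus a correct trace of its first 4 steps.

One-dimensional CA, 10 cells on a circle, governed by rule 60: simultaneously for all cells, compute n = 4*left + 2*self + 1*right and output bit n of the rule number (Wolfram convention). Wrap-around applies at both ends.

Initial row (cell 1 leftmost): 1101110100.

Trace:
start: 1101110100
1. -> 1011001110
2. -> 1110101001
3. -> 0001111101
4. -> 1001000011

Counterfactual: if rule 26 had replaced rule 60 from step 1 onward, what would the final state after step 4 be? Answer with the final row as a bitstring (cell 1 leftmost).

(re-executing steps 1..4 under rule 26; state before step 1: 1101110100)
1. -> 1001000011
2. -> 0110100110
3. -> 1100011101
4. -> 0010110001

0010110001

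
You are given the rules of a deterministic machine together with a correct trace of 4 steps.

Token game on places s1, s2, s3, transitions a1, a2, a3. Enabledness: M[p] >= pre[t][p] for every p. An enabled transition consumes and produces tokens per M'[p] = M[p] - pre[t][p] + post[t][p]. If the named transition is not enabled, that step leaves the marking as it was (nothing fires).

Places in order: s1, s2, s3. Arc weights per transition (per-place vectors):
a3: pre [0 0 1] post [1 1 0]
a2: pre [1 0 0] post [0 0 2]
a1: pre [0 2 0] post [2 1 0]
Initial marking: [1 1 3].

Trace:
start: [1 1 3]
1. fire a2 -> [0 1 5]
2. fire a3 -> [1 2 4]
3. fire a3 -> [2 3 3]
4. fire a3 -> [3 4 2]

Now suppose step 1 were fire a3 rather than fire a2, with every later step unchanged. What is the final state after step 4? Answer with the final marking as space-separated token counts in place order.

4 4 0

(re-executing from step 1 with the substitution; state before step 1: [1 1 3])
1. fire a3 -> [2 2 2]
2. fire a3 -> [3 3 1]
3. fire a3 -> [4 4 0]
4. fire a3 -> [4 4 0]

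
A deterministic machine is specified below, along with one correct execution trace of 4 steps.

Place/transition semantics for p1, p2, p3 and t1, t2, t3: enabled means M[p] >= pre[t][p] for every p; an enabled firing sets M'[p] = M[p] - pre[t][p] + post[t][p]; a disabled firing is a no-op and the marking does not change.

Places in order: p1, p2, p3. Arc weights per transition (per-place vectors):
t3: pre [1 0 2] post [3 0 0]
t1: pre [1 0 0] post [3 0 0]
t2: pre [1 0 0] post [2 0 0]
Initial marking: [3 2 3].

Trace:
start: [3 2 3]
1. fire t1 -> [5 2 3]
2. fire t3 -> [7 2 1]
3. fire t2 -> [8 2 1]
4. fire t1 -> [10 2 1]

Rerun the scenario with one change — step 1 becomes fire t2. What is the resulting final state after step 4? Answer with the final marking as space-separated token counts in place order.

(re-executing from step 1 with the substitution; state before step 1: [3 2 3])
1. fire t2 -> [4 2 3]
2. fire t3 -> [6 2 1]
3. fire t2 -> [7 2 1]
4. fire t1 -> [9 2 1]

9 2 1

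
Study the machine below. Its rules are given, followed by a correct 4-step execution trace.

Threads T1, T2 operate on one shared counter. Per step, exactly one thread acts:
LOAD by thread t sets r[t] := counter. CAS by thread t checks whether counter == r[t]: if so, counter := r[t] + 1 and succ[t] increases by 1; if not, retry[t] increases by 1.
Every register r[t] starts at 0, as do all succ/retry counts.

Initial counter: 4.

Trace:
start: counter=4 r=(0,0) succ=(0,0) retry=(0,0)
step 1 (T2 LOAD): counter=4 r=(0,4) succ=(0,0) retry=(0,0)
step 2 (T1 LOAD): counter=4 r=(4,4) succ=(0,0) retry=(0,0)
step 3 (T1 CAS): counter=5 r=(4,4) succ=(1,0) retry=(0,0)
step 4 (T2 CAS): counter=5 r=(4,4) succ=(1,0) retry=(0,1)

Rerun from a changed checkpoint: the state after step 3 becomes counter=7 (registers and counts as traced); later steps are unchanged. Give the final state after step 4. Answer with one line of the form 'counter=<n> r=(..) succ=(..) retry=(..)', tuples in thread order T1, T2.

state after step 3 := counter=7 r=(4,4) succ=(1,0) retry=(0,0)
step 4 (T2 CAS): counter=7 r=(4,4) succ=(1,0) retry=(0,1)

counter=7 r=(4,4) succ=(1,0) retry=(0,1)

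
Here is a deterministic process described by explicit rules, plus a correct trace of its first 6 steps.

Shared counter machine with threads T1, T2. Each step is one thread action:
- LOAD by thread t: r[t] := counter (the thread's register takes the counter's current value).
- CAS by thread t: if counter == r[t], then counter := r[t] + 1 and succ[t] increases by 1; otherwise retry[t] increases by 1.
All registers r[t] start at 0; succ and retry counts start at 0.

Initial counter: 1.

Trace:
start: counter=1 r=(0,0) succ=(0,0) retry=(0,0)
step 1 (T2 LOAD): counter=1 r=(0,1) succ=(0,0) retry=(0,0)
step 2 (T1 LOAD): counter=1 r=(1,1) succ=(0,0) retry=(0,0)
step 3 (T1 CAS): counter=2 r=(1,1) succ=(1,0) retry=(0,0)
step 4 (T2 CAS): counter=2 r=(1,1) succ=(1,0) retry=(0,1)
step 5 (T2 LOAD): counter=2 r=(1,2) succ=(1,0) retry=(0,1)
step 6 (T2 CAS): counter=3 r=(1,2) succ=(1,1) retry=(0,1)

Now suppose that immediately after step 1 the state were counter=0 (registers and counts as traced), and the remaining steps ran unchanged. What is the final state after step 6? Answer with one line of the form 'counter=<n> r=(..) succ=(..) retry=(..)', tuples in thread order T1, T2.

counter=3 r=(0,2) succ=(1,2) retry=(0,0)

state after step 1 := counter=0 r=(0,1) succ=(0,0) retry=(0,0)
step 2 (T1 LOAD): counter=0 r=(0,1) succ=(0,0) retry=(0,0)
step 3 (T1 CAS): counter=1 r=(0,1) succ=(1,0) retry=(0,0)
step 4 (T2 CAS): counter=2 r=(0,1) succ=(1,1) retry=(0,0)
step 5 (T2 LOAD): counter=2 r=(0,2) succ=(1,1) retry=(0,0)
step 6 (T2 CAS): counter=3 r=(0,2) succ=(1,2) retry=(0,0)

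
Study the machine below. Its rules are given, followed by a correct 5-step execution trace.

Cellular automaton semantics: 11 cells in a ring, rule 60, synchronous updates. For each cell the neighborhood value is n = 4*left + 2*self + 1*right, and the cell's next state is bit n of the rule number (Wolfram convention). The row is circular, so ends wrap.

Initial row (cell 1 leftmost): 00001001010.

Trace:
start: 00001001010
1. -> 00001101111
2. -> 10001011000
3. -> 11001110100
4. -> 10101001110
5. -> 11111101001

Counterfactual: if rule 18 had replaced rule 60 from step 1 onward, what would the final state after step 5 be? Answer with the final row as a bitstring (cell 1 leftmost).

01000000100

(re-executing steps 1..5 under rule 18; state before step 1: 00001001010)
1. -> 00010110001
2. -> 10100001010
3. -> 00010010000
4. -> 00101101000
5. -> 01000000100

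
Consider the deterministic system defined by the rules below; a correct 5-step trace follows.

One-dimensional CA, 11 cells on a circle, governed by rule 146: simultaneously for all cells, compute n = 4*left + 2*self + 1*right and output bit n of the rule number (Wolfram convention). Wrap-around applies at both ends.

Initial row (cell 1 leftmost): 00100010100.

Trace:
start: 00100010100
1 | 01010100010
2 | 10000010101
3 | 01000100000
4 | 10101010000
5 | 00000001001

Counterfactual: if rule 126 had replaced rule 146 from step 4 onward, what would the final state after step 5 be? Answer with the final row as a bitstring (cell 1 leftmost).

(re-executing steps 4..5 under rule 126; state before step 4: 01000100000)
4 | 11101110000
5 | 10111011001

10111011001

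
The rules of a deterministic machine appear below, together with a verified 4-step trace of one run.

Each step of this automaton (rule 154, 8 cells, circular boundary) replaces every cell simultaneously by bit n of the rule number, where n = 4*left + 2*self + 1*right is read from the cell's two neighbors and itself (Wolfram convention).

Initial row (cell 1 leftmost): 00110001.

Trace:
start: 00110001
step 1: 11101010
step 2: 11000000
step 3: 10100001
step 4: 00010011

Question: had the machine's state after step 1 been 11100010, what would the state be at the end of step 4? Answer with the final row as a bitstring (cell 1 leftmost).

01000111

state after step 1 := 11100010
step 2: 11010100
step 3: 10000011
step 4: 01000111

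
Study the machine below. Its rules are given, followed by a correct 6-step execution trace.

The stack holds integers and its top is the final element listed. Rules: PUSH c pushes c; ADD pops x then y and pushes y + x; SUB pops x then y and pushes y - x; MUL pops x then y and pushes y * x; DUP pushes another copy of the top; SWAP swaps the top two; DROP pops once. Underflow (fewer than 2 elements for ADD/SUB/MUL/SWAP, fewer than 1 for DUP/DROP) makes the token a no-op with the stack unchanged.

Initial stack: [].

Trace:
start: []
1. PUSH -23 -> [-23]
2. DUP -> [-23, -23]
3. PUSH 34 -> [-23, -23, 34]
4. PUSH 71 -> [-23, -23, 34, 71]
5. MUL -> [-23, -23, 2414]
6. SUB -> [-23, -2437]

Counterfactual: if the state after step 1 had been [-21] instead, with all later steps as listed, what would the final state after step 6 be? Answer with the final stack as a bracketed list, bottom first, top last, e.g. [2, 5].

[-21, -2435]

state after step 1 := [-21]
2. DUP -> [-21, -21]
3. PUSH 34 -> [-21, -21, 34]
4. PUSH 71 -> [-21, -21, 34, 71]
5. MUL -> [-21, -21, 2414]
6. SUB -> [-21, -2435]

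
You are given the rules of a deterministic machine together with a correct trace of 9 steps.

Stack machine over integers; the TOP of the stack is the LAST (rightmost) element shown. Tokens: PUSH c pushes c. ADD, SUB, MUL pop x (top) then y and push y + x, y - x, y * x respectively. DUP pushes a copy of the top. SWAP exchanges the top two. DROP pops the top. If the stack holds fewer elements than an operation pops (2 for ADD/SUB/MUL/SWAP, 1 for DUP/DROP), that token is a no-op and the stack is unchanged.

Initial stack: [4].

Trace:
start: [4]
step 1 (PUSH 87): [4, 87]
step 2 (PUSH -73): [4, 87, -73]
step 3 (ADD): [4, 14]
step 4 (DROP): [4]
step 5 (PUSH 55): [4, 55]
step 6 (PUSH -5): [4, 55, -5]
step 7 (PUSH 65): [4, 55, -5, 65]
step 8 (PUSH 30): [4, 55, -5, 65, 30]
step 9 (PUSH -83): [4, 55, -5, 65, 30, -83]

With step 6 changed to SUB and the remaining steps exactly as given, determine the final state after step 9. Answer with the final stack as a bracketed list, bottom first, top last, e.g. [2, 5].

(re-executing from step 6 with the substitution; state before step 6: [4, 55])
step 6 (SUB): [-51]
step 7 (PUSH 65): [-51, 65]
step 8 (PUSH 30): [-51, 65, 30]
step 9 (PUSH -83): [-51, 65, 30, -83]

[-51, 65, 30, -83]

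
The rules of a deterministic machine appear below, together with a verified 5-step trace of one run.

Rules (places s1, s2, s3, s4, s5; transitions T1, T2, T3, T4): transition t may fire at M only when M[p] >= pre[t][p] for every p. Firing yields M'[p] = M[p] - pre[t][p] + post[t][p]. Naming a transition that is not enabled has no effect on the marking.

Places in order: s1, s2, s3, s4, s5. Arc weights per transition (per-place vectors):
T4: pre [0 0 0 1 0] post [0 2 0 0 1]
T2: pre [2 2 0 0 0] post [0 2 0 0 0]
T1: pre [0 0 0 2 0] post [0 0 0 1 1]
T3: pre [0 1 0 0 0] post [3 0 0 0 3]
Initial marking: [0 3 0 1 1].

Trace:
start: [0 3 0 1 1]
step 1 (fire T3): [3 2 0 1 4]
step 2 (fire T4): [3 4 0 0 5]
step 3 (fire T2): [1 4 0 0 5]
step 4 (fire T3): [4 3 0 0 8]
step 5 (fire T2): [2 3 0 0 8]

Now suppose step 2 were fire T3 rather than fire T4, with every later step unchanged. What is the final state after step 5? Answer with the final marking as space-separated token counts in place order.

9 0 0 1 10

(re-executing from step 2 with the substitution; state before step 2: [3 2 0 1 4])
step 2 (fire T3): [6 1 0 1 7]
step 3 (fire T2): [6 1 0 1 7]
step 4 (fire T3): [9 0 0 1 10]
step 5 (fire T2): [9 0 0 1 10]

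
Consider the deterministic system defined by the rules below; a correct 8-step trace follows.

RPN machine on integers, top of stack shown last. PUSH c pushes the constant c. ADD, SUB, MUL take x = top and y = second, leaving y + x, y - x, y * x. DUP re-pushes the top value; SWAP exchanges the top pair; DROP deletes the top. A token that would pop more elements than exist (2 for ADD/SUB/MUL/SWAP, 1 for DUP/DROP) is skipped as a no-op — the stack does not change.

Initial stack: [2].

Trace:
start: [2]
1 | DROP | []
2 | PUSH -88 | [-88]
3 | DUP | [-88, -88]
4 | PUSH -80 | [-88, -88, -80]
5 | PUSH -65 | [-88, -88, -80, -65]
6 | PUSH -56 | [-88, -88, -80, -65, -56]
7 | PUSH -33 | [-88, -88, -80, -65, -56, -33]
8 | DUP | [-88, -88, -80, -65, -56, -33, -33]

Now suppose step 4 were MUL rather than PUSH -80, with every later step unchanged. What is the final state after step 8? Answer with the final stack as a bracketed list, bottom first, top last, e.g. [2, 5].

(re-executing from step 4 with the substitution; state before step 4: [-88, -88])
4 | MUL | [7744]
5 | PUSH -65 | [7744, -65]
6 | PUSH -56 | [7744, -65, -56]
7 | PUSH -33 | [7744, -65, -56, -33]
8 | DUP | [7744, -65, -56, -33, -33]

[7744, -65, -56, -33, -33]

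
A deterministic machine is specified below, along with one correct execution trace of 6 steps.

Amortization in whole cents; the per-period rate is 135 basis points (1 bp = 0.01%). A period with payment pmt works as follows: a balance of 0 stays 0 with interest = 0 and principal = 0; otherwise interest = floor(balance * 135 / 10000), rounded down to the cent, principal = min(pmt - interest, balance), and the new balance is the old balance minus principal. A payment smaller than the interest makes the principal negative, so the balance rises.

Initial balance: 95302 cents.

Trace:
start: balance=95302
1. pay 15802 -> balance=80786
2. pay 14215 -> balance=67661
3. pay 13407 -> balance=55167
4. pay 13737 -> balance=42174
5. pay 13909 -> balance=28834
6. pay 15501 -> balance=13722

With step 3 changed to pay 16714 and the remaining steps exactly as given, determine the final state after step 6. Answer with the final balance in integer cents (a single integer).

(re-executing from step 3 with the substitution; state before step 3: balance=67661)
3. pay 16714 -> balance=51860
4. pay 13737 -> balance=38823
5. pay 13909 -> balance=25438
6. pay 15501 -> balance=10280

10280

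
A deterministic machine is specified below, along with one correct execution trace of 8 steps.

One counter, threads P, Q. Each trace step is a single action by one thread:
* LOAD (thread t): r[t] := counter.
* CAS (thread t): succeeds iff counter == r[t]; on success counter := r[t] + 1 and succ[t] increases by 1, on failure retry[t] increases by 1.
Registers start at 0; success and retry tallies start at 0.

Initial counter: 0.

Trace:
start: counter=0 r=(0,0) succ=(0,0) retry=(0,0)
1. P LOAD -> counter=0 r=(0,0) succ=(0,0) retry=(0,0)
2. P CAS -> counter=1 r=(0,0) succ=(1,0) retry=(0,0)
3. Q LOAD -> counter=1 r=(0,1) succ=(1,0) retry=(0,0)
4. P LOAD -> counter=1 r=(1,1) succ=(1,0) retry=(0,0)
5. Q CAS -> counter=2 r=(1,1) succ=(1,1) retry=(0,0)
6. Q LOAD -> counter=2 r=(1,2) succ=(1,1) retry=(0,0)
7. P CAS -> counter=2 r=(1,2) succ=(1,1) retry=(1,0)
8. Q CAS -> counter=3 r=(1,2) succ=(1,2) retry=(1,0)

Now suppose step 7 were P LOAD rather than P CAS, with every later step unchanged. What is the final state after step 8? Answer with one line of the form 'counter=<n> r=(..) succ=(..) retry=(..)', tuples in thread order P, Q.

counter=3 r=(2,2) succ=(1,2) retry=(0,0)

(re-executing from step 7 with the substitution; state before step 7: counter=2 r=(1,2) succ=(1,1) retry=(0,0))
7. P LOAD -> counter=2 r=(2,2) succ=(1,1) retry=(0,0)
8. Q CAS -> counter=3 r=(2,2) succ=(1,2) retry=(0,0)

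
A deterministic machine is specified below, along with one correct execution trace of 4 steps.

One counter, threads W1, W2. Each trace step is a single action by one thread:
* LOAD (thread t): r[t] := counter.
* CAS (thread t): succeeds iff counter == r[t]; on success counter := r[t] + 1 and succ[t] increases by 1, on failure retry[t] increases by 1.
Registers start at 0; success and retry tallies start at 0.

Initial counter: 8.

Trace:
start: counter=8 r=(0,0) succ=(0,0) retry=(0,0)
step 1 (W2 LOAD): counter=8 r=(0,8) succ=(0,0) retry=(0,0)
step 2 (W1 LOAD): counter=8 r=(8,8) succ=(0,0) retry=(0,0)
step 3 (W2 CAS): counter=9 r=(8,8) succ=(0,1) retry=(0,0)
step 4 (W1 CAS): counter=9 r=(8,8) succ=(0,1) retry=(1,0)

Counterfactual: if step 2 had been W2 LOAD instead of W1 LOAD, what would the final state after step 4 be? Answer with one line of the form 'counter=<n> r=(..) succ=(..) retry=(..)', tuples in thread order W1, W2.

(re-executing from step 2 with the substitution; state before step 2: counter=8 r=(0,8) succ=(0,0) retry=(0,0))
step 2 (W2 LOAD): counter=8 r=(0,8) succ=(0,0) retry=(0,0)
step 3 (W2 CAS): counter=9 r=(0,8) succ=(0,1) retry=(0,0)
step 4 (W1 CAS): counter=9 r=(0,8) succ=(0,1) retry=(1,0)

counter=9 r=(0,8) succ=(0,1) retry=(1,0)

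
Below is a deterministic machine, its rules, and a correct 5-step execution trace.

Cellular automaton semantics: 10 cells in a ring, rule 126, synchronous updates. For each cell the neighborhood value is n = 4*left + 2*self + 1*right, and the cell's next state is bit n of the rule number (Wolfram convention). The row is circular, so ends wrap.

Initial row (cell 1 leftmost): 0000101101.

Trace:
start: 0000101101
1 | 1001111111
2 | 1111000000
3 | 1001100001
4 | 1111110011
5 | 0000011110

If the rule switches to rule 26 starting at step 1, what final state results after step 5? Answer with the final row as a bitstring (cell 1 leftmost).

(re-executing steps 1..5 under rule 26; state before step 1: 0000101101)
1 | 1001001000
2 | 0110110101
3 | 0100100000
4 | 1011010000
5 | 0010001001

0010001001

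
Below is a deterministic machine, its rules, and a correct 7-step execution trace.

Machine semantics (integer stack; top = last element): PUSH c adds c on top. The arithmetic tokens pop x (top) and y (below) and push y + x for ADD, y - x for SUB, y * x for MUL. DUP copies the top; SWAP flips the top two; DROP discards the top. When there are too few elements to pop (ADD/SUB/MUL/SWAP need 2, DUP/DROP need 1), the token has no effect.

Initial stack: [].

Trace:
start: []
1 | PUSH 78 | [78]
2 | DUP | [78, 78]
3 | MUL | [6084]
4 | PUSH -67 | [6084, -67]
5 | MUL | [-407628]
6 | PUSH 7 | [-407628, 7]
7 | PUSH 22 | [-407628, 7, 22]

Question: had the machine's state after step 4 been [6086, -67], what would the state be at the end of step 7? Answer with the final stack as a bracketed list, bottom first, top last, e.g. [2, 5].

[-407762, 7, 22]

state after step 4 := [6086, -67]
5 | MUL | [-407762]
6 | PUSH 7 | [-407762, 7]
7 | PUSH 22 | [-407762, 7, 22]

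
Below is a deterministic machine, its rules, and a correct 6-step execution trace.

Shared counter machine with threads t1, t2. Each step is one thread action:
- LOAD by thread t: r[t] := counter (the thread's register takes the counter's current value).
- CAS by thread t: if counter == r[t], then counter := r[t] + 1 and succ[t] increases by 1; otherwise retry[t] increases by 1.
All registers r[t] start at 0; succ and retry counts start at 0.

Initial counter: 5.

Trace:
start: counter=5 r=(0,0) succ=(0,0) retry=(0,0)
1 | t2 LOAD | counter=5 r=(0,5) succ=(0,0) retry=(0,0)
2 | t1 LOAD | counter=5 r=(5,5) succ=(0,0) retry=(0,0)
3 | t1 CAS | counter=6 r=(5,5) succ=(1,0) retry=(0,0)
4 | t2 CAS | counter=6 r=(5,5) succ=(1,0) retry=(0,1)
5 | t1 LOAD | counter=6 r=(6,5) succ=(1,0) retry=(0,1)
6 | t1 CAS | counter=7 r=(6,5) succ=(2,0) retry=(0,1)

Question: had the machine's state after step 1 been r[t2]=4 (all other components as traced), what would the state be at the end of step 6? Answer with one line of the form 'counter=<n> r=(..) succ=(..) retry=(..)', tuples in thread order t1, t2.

state after step 1 := counter=5 r=(0,4) succ=(0,0) retry=(0,0)
2 | t1 LOAD | counter=5 r=(5,4) succ=(0,0) retry=(0,0)
3 | t1 CAS | counter=6 r=(5,4) succ=(1,0) retry=(0,0)
4 | t2 CAS | counter=6 r=(5,4) succ=(1,0) retry=(0,1)
5 | t1 LOAD | counter=6 r=(6,4) succ=(1,0) retry=(0,1)
6 | t1 CAS | counter=7 r=(6,4) succ=(2,0) retry=(0,1)

counter=7 r=(6,4) succ=(2,0) retry=(0,1)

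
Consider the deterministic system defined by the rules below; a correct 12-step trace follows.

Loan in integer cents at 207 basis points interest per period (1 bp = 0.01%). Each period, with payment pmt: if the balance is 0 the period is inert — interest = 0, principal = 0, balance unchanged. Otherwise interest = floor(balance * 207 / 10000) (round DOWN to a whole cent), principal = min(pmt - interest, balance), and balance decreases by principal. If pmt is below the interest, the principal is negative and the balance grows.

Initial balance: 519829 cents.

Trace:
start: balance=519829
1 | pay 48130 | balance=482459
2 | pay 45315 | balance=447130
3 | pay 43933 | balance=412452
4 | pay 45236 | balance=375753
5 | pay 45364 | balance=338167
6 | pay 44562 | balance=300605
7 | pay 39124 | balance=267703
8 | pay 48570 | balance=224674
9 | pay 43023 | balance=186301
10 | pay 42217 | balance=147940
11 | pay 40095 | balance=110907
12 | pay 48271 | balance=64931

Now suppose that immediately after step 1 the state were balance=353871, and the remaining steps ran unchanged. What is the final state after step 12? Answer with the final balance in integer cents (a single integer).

state after step 1 := balance=353871
2 | pay 45315 | balance=315881
3 | pay 43933 | balance=278486
4 | pay 45236 | balance=239014
5 | pay 45364 | balance=198597
6 | pay 44562 | balance=158145
7 | pay 39124 | balance=122294
8 | pay 48570 | balance=76255
9 | pay 43023 | balance=34810
10 | pay 42217 | balance=0
11 | pay 40095 | balance=0
12 | pay 48271 | balance=0

0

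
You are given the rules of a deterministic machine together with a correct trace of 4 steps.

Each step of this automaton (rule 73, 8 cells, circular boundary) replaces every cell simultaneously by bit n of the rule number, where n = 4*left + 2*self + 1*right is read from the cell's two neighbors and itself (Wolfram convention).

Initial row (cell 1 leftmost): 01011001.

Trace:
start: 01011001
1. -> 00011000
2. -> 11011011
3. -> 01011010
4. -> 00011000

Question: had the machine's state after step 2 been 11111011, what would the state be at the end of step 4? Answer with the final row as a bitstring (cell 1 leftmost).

state after step 2 := 11111011
3. -> 00001010
4. -> 11100000

11100000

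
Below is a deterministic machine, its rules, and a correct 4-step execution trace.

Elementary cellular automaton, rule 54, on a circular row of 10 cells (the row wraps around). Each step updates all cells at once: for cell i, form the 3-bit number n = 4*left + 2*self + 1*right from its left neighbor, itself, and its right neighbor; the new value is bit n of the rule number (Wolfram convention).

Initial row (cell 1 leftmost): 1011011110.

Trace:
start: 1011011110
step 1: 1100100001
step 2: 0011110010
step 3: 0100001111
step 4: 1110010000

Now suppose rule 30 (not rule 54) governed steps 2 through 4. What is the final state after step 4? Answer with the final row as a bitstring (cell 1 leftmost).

1001011000

(re-executing steps 2..4 under rule 30; state before step 2: 1100100001)
step 2: 0011110011
step 3: 1110001110
step 4: 1001011000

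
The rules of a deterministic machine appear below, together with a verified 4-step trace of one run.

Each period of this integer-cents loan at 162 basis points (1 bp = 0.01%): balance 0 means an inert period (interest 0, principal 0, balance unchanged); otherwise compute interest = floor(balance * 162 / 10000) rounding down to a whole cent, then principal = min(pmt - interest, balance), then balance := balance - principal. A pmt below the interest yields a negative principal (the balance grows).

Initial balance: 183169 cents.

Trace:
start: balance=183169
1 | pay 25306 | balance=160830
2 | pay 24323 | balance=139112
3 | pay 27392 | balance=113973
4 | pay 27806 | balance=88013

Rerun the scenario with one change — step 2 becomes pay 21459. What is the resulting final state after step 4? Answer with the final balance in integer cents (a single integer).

(re-executing from step 2 with the substitution; state before step 2: balance=160830)
2 | pay 21459 | balance=141976
3 | pay 27392 | balance=116884
4 | pay 27806 | balance=90971

90971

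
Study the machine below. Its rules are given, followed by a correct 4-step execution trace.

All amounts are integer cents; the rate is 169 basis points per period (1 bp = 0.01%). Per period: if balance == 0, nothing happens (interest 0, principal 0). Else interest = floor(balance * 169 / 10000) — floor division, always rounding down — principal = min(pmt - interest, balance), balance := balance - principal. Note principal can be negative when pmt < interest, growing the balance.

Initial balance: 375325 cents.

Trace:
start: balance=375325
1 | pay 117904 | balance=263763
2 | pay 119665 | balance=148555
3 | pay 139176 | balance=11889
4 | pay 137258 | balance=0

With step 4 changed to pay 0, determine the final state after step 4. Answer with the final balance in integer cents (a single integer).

(re-executing from step 4 with the substitution; state before step 4: balance=11889)
4 | pay 0 | balance=12089

12089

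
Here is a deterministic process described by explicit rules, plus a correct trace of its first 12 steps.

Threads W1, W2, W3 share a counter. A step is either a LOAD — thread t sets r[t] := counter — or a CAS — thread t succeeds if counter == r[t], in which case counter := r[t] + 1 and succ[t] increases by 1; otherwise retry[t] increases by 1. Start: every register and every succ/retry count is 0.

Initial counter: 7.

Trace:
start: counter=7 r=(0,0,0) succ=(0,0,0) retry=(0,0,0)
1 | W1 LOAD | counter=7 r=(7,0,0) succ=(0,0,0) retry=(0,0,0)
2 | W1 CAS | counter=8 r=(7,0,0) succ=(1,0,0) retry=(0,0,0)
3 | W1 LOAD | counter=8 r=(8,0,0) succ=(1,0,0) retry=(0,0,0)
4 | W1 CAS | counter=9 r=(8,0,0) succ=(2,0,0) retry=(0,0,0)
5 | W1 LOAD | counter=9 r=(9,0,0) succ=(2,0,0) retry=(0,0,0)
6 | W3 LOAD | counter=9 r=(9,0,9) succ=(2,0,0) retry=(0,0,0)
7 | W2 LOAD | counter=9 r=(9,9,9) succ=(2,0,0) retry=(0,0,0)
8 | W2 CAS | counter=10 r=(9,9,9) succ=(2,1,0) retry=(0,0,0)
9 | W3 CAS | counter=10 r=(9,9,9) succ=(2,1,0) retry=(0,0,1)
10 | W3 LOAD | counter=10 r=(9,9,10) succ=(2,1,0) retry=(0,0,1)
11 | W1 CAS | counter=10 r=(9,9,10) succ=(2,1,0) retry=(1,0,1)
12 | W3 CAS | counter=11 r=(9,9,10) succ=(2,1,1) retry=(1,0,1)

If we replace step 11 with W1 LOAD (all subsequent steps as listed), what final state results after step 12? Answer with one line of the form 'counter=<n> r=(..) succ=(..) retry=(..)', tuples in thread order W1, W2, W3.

(re-executing from step 11 with the substitution; state before step 11: counter=10 r=(9,9,10) succ=(2,1,0) retry=(0,0,1))
11 | W1 LOAD | counter=10 r=(10,9,10) succ=(2,1,0) retry=(0,0,1)
12 | W3 CAS | counter=11 r=(10,9,10) succ=(2,1,1) retry=(0,0,1)

counter=11 r=(10,9,10) succ=(2,1,1) retry=(0,0,1)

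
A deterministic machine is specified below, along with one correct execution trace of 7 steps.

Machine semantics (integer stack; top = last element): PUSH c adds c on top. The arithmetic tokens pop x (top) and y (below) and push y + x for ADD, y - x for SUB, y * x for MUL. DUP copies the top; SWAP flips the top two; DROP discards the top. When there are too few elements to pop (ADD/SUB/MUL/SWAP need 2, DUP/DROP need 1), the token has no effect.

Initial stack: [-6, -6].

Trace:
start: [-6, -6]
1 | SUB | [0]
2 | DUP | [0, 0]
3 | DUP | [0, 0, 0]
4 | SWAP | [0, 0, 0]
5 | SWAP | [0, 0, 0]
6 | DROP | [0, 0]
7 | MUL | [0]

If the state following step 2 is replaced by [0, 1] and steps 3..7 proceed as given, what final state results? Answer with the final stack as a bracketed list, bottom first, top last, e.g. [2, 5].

[0]

state after step 2 := [0, 1]
3 | DUP | [0, 1, 1]
4 | SWAP | [0, 1, 1]
5 | SWAP | [0, 1, 1]
6 | DROP | [0, 1]
7 | MUL | [0]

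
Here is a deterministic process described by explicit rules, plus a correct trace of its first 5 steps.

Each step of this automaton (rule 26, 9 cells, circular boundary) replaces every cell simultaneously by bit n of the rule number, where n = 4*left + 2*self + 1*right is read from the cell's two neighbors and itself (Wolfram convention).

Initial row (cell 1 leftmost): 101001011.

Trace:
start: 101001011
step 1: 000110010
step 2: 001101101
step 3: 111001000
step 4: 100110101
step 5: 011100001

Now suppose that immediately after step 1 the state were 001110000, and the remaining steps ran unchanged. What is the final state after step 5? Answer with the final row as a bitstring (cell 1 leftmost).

011010110

state after step 1 := 001110000
step 2: 011001000
step 3: 110110100
step 4: 100100011
step 5: 011010110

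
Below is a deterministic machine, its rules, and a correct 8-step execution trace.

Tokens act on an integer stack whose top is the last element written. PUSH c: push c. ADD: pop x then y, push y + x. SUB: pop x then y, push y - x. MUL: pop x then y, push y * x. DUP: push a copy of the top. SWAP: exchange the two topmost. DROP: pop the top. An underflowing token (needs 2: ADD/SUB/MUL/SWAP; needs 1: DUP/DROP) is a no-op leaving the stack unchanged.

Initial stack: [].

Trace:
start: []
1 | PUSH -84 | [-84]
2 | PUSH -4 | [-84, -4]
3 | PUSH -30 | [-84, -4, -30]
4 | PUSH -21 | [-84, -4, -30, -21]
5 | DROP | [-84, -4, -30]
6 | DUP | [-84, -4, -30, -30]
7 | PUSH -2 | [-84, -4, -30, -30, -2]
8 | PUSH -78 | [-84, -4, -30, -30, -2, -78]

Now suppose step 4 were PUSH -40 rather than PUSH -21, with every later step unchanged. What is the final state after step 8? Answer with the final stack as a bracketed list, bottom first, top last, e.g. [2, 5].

[-84, -4, -30, -30, -2, -78]

(re-executing from step 4 with the substitution; state before step 4: [-84, -4, -30])
4 | PUSH -40 | [-84, -4, -30, -40]
5 | DROP | [-84, -4, -30]
6 | DUP | [-84, -4, -30, -30]
7 | PUSH -2 | [-84, -4, -30, -30, -2]
8 | PUSH -78 | [-84, -4, -30, -30, -2, -78]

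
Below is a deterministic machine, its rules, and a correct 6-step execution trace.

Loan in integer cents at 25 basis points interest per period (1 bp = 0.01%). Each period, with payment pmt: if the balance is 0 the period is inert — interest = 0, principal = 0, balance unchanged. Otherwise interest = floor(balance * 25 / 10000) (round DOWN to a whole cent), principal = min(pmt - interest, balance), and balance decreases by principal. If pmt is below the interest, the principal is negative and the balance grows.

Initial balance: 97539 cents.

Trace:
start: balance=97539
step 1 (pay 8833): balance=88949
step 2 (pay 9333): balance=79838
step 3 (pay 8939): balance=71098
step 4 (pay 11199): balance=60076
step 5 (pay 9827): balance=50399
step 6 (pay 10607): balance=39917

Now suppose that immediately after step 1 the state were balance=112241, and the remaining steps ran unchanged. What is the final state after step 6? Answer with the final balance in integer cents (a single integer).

63501

state after step 1 := balance=112241
step 2 (pay 9333): balance=103188
step 3 (pay 8939): balance=94506
step 4 (pay 11199): balance=83543
step 5 (pay 9827): balance=73924
step 6 (pay 10607): balance=63501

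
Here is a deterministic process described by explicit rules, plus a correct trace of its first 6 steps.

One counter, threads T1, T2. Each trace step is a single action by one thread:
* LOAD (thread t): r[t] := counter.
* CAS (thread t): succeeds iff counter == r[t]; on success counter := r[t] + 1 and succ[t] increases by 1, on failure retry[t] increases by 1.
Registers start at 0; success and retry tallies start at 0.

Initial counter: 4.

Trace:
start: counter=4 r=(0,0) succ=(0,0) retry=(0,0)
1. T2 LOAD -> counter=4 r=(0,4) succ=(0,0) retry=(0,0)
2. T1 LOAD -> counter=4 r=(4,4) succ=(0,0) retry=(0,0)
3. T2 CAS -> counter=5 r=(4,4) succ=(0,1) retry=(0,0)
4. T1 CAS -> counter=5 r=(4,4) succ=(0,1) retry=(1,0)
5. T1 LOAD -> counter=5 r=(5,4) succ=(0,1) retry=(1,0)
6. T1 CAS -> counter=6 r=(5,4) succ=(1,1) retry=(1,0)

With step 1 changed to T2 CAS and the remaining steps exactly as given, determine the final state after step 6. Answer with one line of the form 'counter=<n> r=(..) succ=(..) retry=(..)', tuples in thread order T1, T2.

(re-executing from step 1 with the substitution; state before step 1: counter=4 r=(0,0) succ=(0,0) retry=(0,0))
1. T2 CAS -> counter=4 r=(0,0) succ=(0,0) retry=(0,1)
2. T1 LOAD -> counter=4 r=(4,0) succ=(0,0) retry=(0,1)
3. T2 CAS -> counter=4 r=(4,0) succ=(0,0) retry=(0,2)
4. T1 CAS -> counter=5 r=(4,0) succ=(1,0) retry=(0,2)
5. T1 LOAD -> counter=5 r=(5,0) succ=(1,0) retry=(0,2)
6. T1 CAS -> counter=6 r=(5,0) succ=(2,0) retry=(0,2)

counter=6 r=(5,0) succ=(2,0) retry=(0,2)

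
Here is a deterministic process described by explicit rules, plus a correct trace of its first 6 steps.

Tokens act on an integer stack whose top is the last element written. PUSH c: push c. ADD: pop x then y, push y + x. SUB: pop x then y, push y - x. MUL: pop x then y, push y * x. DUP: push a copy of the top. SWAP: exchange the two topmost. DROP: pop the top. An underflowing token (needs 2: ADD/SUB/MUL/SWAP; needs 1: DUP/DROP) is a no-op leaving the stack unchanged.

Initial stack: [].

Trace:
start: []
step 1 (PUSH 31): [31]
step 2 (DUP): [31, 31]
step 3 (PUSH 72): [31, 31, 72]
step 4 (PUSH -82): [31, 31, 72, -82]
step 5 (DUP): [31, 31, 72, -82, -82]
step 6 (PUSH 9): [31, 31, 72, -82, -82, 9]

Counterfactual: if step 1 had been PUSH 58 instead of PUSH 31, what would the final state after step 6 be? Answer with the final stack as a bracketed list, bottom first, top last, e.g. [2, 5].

(re-executing from step 1 with the substitution; state before step 1: [])
step 1 (PUSH 58): [58]
step 2 (DUP): [58, 58]
step 3 (PUSH 72): [58, 58, 72]
step 4 (PUSH -82): [58, 58, 72, -82]
step 5 (DUP): [58, 58, 72, -82, -82]
step 6 (PUSH 9): [58, 58, 72, -82, -82, 9]

[58, 58, 72, -82, -82, 9]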